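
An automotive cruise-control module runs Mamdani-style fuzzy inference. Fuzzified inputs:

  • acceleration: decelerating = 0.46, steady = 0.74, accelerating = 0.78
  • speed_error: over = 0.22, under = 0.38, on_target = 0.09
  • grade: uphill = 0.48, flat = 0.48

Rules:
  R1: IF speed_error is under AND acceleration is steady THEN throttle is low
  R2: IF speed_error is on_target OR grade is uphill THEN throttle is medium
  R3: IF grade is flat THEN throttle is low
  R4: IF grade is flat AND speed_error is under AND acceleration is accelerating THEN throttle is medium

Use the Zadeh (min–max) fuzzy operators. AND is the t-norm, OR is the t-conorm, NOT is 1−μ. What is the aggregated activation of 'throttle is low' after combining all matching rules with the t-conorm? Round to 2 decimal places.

R1: under=0.38, steady=0.74; AND[min(a, b)] → w = 0.38
R2: on_target=0.09, uphill=0.48; OR[max(a, b)] → w = 0.48
R3: flat=0.48 → w = 0.48
R4: flat=0.48, under=0.38, accelerating=0.78; AND[min(a, b)] → w = 0.38
Rules with consequent 'low': {R1, R3} → strengths 0.38, 0.48
Aggregate via t-conorm [max(a, b)]: 0.48

0.48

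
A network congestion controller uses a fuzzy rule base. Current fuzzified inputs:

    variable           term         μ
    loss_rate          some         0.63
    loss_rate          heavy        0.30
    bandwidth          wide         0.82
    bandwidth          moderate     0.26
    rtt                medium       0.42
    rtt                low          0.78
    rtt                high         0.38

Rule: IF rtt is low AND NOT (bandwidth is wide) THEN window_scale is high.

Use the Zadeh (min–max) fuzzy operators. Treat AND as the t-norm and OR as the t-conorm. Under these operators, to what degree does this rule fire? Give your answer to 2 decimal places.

firing strength: low=0.78, ¬wide=1−0.82=0.18; AND[min(a, b)] → w = 0.18

0.18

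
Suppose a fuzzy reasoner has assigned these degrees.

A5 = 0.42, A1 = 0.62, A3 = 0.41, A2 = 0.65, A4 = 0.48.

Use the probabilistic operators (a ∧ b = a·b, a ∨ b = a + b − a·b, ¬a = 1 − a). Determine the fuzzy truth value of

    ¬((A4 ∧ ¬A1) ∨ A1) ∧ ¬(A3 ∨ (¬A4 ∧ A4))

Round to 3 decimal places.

0.138

¬A1 = 1 − 0.6200 = 0.3800
A4 ∧ ¬A1 = a·b on (0.4800, 0.3800) = 0.1824
(A4 ∧ ¬A1) ∨ A1 = a + b − a·b on (0.1824, 0.6200) = 0.6893
¬((A4 ∧ ¬A1) ∨ A1) = 1 − 0.6893 = 0.3107
¬A4 = 1 − 0.4800 = 0.5200
¬A4 ∧ A4 = a·b on (0.5200, 0.4800) = 0.2496
A3 ∨ (¬A4 ∧ A4) = a + b − a·b on (0.4100, 0.2496) = 0.5573
¬(A3 ∨ (¬A4 ∧ A4)) = 1 − 0.5573 = 0.4427
¬((A4 ∧ ¬A1) ∨ A1) ∧ ¬(A3 ∨ (¬A4 ∧ A4)) = a·b on (0.3107, 0.4427) = 0.1376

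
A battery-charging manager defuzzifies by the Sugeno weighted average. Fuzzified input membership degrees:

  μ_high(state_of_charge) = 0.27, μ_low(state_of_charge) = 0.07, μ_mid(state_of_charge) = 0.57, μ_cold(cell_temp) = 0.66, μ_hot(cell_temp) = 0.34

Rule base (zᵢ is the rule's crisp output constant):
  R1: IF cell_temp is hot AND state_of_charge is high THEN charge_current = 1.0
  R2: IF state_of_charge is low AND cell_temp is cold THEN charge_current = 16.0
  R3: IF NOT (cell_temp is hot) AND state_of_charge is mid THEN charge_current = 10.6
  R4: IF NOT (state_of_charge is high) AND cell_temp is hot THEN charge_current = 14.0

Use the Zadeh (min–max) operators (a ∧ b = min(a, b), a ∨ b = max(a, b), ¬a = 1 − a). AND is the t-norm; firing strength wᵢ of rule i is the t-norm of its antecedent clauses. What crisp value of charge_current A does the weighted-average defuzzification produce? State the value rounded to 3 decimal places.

R1 (z=1.0): hot=0.34, high=0.27; AND[min(a, b)] → w = 0.27
R2 (z=16.0): low=0.07, cold=0.66; AND[min(a, b)] → w = 0.07
R3 (z=10.6): ¬hot=1−0.34=0.66, mid=0.57; AND[min(a, b)] → w = 0.57
R4 (z=14.0): ¬high=1−0.27=0.73, hot=0.34; AND[min(a, b)] → w = 0.34
Weighted average = (0.27·1.0 + 0.07·16.0 + 0.57·10.6 + 0.34·14.0) / (0.27 + 0.07 + 0.57 + 0.34)
  = 12.1920 / 1.2500 = 9.754

9.754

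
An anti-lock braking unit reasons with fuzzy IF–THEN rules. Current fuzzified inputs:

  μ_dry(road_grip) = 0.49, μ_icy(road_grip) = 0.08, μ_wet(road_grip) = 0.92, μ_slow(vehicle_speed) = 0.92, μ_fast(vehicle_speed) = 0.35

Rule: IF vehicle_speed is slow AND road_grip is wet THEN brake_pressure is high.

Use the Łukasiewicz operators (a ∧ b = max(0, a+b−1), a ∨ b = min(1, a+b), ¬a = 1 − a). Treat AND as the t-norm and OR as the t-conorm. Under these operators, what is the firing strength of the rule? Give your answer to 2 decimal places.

firing strength: slow=0.92, wet=0.92; AND[max(0, a+b−1)] → w = 0.84

0.84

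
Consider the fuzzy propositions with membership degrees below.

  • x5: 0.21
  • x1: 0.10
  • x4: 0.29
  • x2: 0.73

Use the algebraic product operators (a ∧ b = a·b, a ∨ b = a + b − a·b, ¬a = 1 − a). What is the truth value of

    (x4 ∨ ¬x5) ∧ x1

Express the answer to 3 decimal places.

¬x5 = 1 − 0.2100 = 0.7900
x4 ∨ ¬x5 = a + b − a·b on (0.2900, 0.7900) = 0.8509
(x4 ∨ ¬x5) ∧ x1 = a·b on (0.8509, 0.1000) = 0.0851

0.085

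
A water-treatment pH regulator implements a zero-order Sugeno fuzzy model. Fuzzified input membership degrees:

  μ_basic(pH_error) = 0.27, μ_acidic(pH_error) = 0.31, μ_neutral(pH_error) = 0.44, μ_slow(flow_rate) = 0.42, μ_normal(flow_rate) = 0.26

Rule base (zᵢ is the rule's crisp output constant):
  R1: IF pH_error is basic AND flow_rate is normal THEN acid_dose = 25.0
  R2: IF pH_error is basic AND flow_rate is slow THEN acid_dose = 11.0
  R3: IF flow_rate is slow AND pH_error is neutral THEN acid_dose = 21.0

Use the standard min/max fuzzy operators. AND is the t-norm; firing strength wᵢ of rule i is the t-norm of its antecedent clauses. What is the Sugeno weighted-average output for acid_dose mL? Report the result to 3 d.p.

R1 (z=25.0): basic=0.27, normal=0.26; AND[min(a, b)] → w = 0.26
R2 (z=11.0): basic=0.27, slow=0.42; AND[min(a, b)] → w = 0.27
R3 (z=21.0): slow=0.42, neutral=0.44; AND[min(a, b)] → w = 0.42
Weighted average = (0.26·25.0 + 0.27·11.0 + 0.42·21.0) / (0.26 + 0.27 + 0.42)
  = 18.2900 / 0.9500 = 19.253

19.253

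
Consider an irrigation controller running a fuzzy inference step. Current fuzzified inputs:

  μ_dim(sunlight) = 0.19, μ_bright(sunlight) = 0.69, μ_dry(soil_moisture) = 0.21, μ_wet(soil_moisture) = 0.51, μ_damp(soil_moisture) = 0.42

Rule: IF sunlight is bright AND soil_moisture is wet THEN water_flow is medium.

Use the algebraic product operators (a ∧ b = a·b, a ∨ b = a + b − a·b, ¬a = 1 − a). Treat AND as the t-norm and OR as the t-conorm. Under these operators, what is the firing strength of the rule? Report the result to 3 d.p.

0.352

firing strength: bright=0.69, wet=0.51; AND[a·b] → w = 0.3519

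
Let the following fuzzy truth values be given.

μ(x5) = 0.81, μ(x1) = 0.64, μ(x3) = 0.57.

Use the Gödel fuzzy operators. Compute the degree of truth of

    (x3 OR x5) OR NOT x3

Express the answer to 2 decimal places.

0.81

x3 OR x5 = max(a, b) on (0.57, 0.81) = 0.81
NOT x3 = 1 − 0.57 = 0.43
(x3 OR x5) OR NOT x3 = max(a, b) on (0.81, 0.43) = 0.81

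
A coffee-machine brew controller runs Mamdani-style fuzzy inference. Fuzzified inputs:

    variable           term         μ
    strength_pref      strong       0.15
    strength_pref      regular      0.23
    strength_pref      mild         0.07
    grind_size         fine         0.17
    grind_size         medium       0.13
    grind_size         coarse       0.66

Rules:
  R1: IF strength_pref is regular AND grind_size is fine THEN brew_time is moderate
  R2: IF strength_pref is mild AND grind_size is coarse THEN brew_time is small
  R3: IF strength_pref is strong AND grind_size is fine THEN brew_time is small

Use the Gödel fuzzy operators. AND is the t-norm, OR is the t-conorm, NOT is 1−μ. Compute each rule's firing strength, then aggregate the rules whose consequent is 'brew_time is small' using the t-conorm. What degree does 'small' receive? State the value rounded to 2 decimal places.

0.15

R1: regular=0.23, fine=0.17; AND[min(a, b)] → w = 0.17
R2: mild=0.07, coarse=0.66; AND[min(a, b)] → w = 0.07
R3: strong=0.15, fine=0.17; AND[min(a, b)] → w = 0.15
Rules with consequent 'small': {R2, R3} → strengths 0.07, 0.15
Aggregate via t-conorm [max(a, b)]: 0.15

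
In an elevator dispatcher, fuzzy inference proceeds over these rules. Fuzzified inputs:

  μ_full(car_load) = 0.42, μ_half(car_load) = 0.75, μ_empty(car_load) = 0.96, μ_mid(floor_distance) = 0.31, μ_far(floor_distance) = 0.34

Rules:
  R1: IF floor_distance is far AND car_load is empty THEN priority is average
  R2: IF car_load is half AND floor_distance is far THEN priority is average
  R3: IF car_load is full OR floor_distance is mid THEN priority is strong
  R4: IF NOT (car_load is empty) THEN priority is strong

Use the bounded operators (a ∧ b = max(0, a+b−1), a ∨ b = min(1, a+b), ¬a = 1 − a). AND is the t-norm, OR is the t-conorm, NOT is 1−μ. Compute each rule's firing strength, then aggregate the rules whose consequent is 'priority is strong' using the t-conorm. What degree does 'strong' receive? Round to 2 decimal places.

0.77

R1: far=0.34, empty=0.96; AND[max(0, a+b−1)] → w = 0.30
R2: half=0.75, far=0.34; AND[max(0, a+b−1)] → w = 0.09
R3: full=0.42, mid=0.31; OR[min(1, a+b)] → w = 0.73
R4: ¬empty=1−0.96=0.04 → w = 0.04
Rules with consequent 'strong': {R3, R4} → strengths 0.73, 0.04
Aggregate via t-conorm [min(1, a+b)]: 0.77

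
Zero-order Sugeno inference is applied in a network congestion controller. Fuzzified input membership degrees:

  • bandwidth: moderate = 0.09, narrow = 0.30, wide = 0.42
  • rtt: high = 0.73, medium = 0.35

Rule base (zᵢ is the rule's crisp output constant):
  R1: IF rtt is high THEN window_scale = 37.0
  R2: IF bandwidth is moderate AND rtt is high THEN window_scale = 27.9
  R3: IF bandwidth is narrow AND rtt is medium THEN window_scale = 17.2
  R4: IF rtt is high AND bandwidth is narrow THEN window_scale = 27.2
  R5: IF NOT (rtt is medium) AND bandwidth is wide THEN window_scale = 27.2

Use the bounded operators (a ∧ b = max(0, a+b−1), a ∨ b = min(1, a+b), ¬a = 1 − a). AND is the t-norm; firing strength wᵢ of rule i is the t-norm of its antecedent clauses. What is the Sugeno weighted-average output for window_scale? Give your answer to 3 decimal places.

R1 (z=37.0): high=0.73 → w = 0.73
R2 (z=27.9): moderate=0.09, high=0.73; AND[max(0, a+b−1)] → w = 0.00
R3 (z=17.2): narrow=0.30, medium=0.35; AND[max(0, a+b−1)] → w = 0.00
R4 (z=27.2): high=0.73, narrow=0.30; AND[max(0, a+b−1)] → w = 0.03
R5 (z=27.2): ¬medium=1−0.35=0.65, wide=0.42; AND[max(0, a+b−1)] → w = 0.07
Weighted average = (0.73·37.0 + 0.00·27.9 + 0.00·17.2 + 0.03·27.2 + 0.07·27.2) / (0.73 + 0.00 + 0.00 + 0.03 + 0.07)
  = 29.7300 / 0.8300 = 35.819

35.819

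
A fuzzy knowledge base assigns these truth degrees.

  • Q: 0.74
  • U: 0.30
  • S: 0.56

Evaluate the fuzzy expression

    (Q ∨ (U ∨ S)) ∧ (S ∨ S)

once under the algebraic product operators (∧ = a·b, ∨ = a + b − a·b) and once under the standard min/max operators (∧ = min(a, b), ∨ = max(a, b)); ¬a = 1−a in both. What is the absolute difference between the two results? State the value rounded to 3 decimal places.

Under algebraic product:
  U ∨ S = a + b − a·b on (0.3000, 0.5600) = 0.6920
  Q ∨ (U ∨ S) = a + b − a·b on (0.7400, 0.6920) = 0.9199
  S ∨ S = a + b − a·b on (0.5600, 0.5600) = 0.8064
  (Q ∨ (U ∨ S)) ∧ (S ∨ S) = a·b on (0.9199, 0.8064) = 0.7418
  → value = 0.7418
Under standard min/max:
  U ∨ S = max(a, b) on (0.30, 0.56) = 0.56
  Q ∨ (U ∨ S) = max(a, b) on (0.74, 0.56) = 0.74
  S ∨ S = max(a, b) on (0.56, 0.56) = 0.56
  (Q ∨ (U ∨ S)) ∧ (S ∨ S) = min(a, b) on (0.74, 0.56) = 0.56
  → value = 0.5600
|0.7418 − 0.5600| = 0.182

0.182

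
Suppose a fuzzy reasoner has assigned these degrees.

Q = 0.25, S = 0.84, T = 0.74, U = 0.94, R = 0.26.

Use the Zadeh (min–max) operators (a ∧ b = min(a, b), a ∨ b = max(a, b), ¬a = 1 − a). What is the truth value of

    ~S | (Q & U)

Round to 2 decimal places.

0.25

~S = 1 − 0.84 = 0.16
Q & U = min(a, b) on (0.25, 0.94) = 0.25
~S | (Q & U) = max(a, b) on (0.16, 0.25) = 0.25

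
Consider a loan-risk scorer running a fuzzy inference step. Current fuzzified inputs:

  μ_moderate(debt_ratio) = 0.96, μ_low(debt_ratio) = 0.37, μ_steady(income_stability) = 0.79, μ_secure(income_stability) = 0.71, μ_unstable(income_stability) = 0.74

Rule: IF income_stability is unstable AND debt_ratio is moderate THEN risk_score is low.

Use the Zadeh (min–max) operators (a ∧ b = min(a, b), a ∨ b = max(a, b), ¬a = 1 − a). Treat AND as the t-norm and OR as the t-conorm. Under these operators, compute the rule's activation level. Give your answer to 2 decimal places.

firing strength: unstable=0.74, moderate=0.96; AND[min(a, b)] → w = 0.74

0.74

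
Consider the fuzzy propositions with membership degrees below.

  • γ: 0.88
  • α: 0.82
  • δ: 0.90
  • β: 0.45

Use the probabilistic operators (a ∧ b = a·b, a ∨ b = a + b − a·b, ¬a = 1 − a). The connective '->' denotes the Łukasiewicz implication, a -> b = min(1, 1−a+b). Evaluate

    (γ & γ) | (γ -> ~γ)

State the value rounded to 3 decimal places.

0.829

γ & γ = a·b on (0.8800, 0.8800) = 0.7744
~γ = 1 − 0.8800 = 0.1200
γ -> ~γ  [Łukasiewicz: min(1, 1−a+b)] with a=0.8800, b=0.1200 → 0.2400
(γ & γ) | (γ -> ~γ) = a + b − a·b on (0.7744, 0.2400) = 0.8285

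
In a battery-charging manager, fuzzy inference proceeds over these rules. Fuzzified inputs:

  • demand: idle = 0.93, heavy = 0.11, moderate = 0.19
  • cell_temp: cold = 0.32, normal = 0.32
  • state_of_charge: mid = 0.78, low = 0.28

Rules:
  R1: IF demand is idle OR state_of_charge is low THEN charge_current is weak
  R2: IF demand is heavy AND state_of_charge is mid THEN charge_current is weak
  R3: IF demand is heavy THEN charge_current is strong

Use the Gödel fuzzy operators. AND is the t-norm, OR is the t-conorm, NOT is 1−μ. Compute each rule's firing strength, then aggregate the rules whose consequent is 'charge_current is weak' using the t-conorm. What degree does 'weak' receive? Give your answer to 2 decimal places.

0.93

R1: idle=0.93, low=0.28; OR[max(a, b)] → w = 0.93
R2: heavy=0.11, mid=0.78; AND[min(a, b)] → w = 0.11
R3: heavy=0.11 → w = 0.11
Rules with consequent 'weak': {R1, R2} → strengths 0.93, 0.11
Aggregate via t-conorm [max(a, b)]: 0.93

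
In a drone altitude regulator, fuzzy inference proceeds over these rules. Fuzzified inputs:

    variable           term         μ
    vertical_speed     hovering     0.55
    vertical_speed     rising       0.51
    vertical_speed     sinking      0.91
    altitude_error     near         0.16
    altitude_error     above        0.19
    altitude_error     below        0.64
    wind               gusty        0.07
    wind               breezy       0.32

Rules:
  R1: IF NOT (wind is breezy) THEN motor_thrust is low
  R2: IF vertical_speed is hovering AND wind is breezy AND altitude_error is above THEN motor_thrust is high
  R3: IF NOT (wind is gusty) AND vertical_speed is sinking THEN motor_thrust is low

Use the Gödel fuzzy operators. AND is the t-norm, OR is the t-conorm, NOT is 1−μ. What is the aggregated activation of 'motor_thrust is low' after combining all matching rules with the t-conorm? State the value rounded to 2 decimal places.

R1: ¬breezy=1−0.32=0.68 → w = 0.68
R2: hovering=0.55, breezy=0.32, above=0.19; AND[min(a, b)] → w = 0.19
R3: ¬gusty=1−0.07=0.93, sinking=0.91; AND[min(a, b)] → w = 0.91
Rules with consequent 'low': {R1, R3} → strengths 0.68, 0.91
Aggregate via t-conorm [max(a, b)]: 0.91

0.91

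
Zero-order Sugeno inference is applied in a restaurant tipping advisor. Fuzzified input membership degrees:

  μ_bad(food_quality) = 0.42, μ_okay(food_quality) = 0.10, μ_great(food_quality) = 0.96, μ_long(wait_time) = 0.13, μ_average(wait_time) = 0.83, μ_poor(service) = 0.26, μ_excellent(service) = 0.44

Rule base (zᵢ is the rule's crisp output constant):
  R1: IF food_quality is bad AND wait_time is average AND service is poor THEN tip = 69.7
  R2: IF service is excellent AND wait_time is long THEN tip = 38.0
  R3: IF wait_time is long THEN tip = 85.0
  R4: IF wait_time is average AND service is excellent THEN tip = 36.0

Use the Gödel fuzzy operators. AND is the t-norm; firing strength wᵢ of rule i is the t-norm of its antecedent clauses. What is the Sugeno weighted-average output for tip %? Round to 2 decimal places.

R1 (z=69.7): bad=0.42, average=0.83, poor=0.26; AND[min(a, b)] → w = 0.26
R2 (z=38.0): excellent=0.44, long=0.13; AND[min(a, b)] → w = 0.13
R3 (z=85.0): long=0.13 → w = 0.13
R4 (z=36.0): average=0.83, excellent=0.44; AND[min(a, b)] → w = 0.44
Weighted average = (0.26·69.7 + 0.13·38.0 + 0.13·85.0 + 0.44·36.0) / (0.26 + 0.13 + 0.13 + 0.44)
  = 49.9520 / 0.9600 = 52.03

52.03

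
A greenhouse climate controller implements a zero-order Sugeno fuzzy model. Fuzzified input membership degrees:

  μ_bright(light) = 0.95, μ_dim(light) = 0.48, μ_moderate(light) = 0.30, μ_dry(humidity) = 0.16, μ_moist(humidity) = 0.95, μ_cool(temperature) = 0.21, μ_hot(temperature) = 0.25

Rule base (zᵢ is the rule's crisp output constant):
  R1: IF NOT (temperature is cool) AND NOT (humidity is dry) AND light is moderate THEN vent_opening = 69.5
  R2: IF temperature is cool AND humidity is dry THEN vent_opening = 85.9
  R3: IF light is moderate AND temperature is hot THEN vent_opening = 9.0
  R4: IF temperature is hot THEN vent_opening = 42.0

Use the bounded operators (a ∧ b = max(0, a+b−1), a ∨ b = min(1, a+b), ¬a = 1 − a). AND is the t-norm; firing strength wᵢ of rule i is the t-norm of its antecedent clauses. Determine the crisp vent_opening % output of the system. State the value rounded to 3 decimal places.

42.000

R1 (z=69.5): ¬cool=1−0.21=0.79, ¬dry=1−0.16=0.84, moderate=0.30; AND[max(0, a+b−1)] → w = 0.00
R2 (z=85.9): cool=0.21, dry=0.16; AND[max(0, a+b−1)] → w = 0.00
R3 (z=9.0): moderate=0.30, hot=0.25; AND[max(0, a+b−1)] → w = 0.00
R4 (z=42.0): hot=0.25 → w = 0.25
Weighted average = (0.00·69.5 + 0.00·85.9 + 0.00·9.0 + 0.25·42.0) / (0.00 + 0.00 + 0.00 + 0.25)
  = 10.5000 / 0.2500 = 42.000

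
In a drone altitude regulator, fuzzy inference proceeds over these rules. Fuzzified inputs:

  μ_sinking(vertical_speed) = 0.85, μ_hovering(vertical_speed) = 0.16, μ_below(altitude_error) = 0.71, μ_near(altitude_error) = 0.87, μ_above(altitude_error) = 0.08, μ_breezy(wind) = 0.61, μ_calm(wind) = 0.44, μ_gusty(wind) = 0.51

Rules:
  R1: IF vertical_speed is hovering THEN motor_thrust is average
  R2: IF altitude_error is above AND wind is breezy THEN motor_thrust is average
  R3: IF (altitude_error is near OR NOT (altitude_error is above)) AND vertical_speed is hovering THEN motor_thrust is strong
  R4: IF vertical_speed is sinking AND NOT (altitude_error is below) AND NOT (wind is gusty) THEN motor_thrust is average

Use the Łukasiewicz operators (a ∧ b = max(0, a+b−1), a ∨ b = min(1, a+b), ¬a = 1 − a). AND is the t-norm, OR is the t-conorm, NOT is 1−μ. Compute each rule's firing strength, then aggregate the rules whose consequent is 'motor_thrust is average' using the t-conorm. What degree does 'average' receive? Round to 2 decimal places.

0.16

R1: hovering=0.16 → w = 0.16
R2: above=0.08, breezy=0.61; AND[max(0, a+b−1)] → w = 0.00
R3: (near=0.87 OR ¬above=1−0.08=0.92) = 1.00; AND[max(0, a+b−1)] with hovering=0.16 → w = 0.16
R4: sinking=0.85, ¬below=1−0.71=0.29, ¬gusty=1−0.51=0.49; AND[max(0, a+b−1)] → w = 0.00
Rules with consequent 'average': {R1, R2, R4} → strengths 0.16, 0.00, 0.00
Aggregate via t-conorm [min(1, a+b)]: 0.16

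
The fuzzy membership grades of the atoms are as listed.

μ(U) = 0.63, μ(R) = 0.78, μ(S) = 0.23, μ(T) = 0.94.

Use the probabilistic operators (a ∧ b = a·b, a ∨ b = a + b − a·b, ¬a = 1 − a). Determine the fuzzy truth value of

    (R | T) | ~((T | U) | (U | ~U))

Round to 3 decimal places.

0.987

R | T = a + b − a·b on (0.7800, 0.9400) = 0.9868
T | U = a + b − a·b on (0.9400, 0.6300) = 0.9778
~U = 1 − 0.6300 = 0.3700
U | ~U = a + b − a·b on (0.6300, 0.3700) = 0.7669
(T | U) | (U | ~U) = a + b − a·b on (0.9778, 0.7669) = 0.9948
~((T | U) | (U | ~U)) = 1 − 0.9948 = 0.0052
(R | T) | ~((T | U) | (U | ~U)) = a + b − a·b on (0.9868, 0.0052) = 0.9869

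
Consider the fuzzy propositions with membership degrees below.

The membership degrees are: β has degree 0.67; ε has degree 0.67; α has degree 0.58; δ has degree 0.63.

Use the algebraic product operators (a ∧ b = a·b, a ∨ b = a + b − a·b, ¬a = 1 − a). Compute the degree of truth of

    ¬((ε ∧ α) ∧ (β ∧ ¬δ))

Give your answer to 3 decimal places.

0.904

ε ∧ α = a·b on (0.6700, 0.5800) = 0.3886
¬δ = 1 − 0.6300 = 0.3700
β ∧ ¬δ = a·b on (0.6700, 0.3700) = 0.2479
(ε ∧ α) ∧ (β ∧ ¬δ) = a·b on (0.3886, 0.2479) = 0.0963
¬((ε ∧ α) ∧ (β ∧ ¬δ)) = 1 − 0.0963 = 0.9037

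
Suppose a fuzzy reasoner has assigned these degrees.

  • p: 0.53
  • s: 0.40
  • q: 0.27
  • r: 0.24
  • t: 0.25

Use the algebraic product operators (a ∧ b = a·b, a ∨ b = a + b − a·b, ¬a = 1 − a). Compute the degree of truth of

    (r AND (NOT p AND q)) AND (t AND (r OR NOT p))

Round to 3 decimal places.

0.005

NOT p = 1 − 0.5300 = 0.4700
NOT p AND q = a·b on (0.4700, 0.2700) = 0.1269
r AND (NOT p AND q) = a·b on (0.2400, 0.1269) = 0.0305
NOT p = 1 − 0.5300 = 0.4700
r OR NOT p = a + b − a·b on (0.2400, 0.4700) = 0.5972
t AND (r OR NOT p) = a·b on (0.2500, 0.5972) = 0.1493
(r AND (NOT p AND q)) AND (t AND (r OR NOT p)) = a·b on (0.0305, 0.1493) = 0.0045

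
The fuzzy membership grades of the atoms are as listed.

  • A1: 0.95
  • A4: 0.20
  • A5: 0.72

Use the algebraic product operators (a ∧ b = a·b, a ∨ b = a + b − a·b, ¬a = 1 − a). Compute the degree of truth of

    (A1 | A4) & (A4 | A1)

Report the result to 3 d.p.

0.922

A1 | A4 = a + b − a·b on (0.9500, 0.2000) = 0.9600
A4 | A1 = a + b − a·b on (0.2000, 0.9500) = 0.9600
(A1 | A4) & (A4 | A1) = a·b on (0.9600, 0.9600) = 0.9216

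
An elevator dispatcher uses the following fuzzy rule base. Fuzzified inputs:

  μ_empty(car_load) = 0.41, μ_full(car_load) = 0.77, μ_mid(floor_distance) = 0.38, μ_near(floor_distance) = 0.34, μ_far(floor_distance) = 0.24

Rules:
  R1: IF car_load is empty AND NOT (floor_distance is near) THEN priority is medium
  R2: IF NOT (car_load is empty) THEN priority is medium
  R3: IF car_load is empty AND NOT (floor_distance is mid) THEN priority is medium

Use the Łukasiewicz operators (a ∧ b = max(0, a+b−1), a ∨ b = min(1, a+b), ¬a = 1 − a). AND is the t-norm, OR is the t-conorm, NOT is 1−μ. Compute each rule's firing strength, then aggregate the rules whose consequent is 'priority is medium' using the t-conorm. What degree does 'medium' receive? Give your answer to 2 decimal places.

R1: empty=0.41, ¬near=1−0.34=0.66; AND[max(0, a+b−1)] → w = 0.07
R2: ¬empty=1−0.41=0.59 → w = 0.59
R3: empty=0.41, ¬mid=1−0.38=0.62; AND[max(0, a+b−1)] → w = 0.03
Rules with consequent 'medium': {R1, R2, R3} → strengths 0.07, 0.59, 0.03
Aggregate via t-conorm [min(1, a+b)]: 0.69

0.69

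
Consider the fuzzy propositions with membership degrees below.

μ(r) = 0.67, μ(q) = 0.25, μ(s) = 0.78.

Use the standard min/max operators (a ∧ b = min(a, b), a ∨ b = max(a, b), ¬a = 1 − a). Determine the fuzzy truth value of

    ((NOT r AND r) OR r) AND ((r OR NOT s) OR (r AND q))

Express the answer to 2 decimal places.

NOT r = 1 − 0.67 = 0.33
NOT r AND r = min(a, b) on (0.33, 0.67) = 0.33
(NOT r AND r) OR r = max(a, b) on (0.33, 0.67) = 0.67
NOT s = 1 − 0.78 = 0.22
r OR NOT s = max(a, b) on (0.67, 0.22) = 0.67
r AND q = min(a, b) on (0.67, 0.25) = 0.25
(r OR NOT s) OR (r AND q) = max(a, b) on (0.67, 0.25) = 0.67
((NOT r AND r) OR r) AND ((r OR NOT s) OR (r AND q)) = min(a, b) on (0.67, 0.67) = 0.67

0.67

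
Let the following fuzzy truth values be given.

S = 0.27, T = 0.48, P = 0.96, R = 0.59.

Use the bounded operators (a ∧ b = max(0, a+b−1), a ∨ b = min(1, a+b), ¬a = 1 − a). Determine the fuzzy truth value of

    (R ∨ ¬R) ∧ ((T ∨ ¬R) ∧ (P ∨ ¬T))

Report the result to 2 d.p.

¬R = 1 − 0.59 = 0.41
R ∨ ¬R = min(1, a+b) on (0.59, 0.41) = 1.00
¬R = 1 − 0.59 = 0.41
T ∨ ¬R = min(1, a+b) on (0.48, 0.41) = 0.89
¬T = 1 − 0.48 = 0.52
P ∨ ¬T = min(1, a+b) on (0.96, 0.52) = 1.00
(T ∨ ¬R) ∧ (P ∨ ¬T) = max(0, a+b−1) on (0.89, 1.00) = 0.89
(R ∨ ¬R) ∧ ((T ∨ ¬R) ∧ (P ∨ ¬T)) = max(0, a+b−1) on (1.00, 0.89) = 0.89

0.89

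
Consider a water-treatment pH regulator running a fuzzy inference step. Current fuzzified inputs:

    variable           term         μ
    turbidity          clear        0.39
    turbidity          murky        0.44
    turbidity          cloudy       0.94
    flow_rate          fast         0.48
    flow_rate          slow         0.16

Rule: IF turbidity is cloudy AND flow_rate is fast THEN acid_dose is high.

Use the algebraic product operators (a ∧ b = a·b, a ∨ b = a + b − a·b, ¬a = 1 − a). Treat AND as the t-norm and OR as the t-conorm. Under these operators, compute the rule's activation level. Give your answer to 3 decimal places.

0.451

firing strength: cloudy=0.94, fast=0.48; AND[a·b] → w = 0.4512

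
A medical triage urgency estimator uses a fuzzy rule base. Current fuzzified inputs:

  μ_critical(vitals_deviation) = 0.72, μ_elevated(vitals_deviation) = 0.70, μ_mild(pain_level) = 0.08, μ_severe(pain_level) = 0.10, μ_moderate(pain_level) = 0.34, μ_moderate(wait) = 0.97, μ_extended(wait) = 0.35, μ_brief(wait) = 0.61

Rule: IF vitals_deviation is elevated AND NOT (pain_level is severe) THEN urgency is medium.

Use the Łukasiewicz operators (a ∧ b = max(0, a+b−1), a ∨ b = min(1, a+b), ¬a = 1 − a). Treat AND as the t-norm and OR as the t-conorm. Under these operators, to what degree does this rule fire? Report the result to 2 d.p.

0.60

firing strength: elevated=0.70, ¬severe=1−0.10=0.90; AND[max(0, a+b−1)] → w = 0.60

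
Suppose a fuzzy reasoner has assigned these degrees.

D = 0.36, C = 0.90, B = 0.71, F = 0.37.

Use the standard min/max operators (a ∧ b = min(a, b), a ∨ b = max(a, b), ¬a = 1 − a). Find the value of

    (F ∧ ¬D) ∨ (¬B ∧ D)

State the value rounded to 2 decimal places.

0.37

¬D = 1 − 0.36 = 0.64
F ∧ ¬D = min(a, b) on (0.37, 0.64) = 0.37
¬B = 1 − 0.71 = 0.29
¬B ∧ D = min(a, b) on (0.29, 0.36) = 0.29
(F ∧ ¬D) ∨ (¬B ∧ D) = max(a, b) on (0.37, 0.29) = 0.37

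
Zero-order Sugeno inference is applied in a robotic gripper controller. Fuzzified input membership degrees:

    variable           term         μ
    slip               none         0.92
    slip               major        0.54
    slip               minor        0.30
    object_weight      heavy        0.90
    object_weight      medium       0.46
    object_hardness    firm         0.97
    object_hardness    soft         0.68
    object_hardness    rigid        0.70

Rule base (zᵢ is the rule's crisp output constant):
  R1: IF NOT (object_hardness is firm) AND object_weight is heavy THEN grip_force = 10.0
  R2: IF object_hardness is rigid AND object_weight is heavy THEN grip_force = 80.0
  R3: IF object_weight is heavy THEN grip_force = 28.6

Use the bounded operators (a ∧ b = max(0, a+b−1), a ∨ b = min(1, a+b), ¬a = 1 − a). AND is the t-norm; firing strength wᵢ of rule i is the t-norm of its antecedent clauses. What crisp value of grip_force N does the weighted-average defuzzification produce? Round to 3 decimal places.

R1 (z=10.0): ¬firm=1−0.97=0.03, heavy=0.90; AND[max(0, a+b−1)] → w = 0.00
R2 (z=80.0): rigid=0.70, heavy=0.90; AND[max(0, a+b−1)] → w = 0.60
R3 (z=28.6): heavy=0.90 → w = 0.90
Weighted average = (0.00·10.0 + 0.60·80.0 + 0.90·28.6) / (0.00 + 0.60 + 0.90)
  = 73.7400 / 1.5000 = 49.160

49.160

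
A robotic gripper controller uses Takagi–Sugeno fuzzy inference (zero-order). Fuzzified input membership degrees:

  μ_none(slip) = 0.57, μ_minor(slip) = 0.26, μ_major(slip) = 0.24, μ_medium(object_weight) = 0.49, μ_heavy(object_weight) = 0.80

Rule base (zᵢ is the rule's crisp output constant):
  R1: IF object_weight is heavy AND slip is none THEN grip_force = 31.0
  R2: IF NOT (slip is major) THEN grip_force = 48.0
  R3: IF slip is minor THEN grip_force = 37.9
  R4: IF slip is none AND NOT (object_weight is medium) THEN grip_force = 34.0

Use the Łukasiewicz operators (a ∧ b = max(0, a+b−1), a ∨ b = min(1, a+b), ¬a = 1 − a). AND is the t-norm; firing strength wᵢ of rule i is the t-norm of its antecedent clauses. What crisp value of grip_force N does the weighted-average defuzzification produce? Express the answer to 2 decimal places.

R1 (z=31.0): heavy=0.80, none=0.57; AND[max(0, a+b−1)] → w = 0.37
R2 (z=48.0): ¬major=1−0.24=0.76 → w = 0.76
R3 (z=37.9): minor=0.26 → w = 0.26
R4 (z=34.0): none=0.57, ¬medium=1−0.49=0.51; AND[max(0, a+b−1)] → w = 0.08
Weighted average = (0.37·31.0 + 0.76·48.0 + 0.26·37.9 + 0.08·34.0) / (0.37 + 0.76 + 0.26 + 0.08)
  = 60.5240 / 1.4700 = 41.17

41.17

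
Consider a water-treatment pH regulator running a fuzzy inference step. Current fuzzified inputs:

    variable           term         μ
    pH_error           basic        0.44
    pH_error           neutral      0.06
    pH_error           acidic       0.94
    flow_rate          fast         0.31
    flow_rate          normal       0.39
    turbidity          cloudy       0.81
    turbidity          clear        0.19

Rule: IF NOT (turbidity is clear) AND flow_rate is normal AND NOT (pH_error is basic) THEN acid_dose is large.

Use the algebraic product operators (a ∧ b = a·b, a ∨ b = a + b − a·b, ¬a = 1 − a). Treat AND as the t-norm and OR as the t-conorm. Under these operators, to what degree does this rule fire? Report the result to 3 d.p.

0.177

firing strength: ¬clear=1−0.19=0.81, normal=0.39, ¬basic=1−0.44=0.56; AND[a·b] → w = 0.1769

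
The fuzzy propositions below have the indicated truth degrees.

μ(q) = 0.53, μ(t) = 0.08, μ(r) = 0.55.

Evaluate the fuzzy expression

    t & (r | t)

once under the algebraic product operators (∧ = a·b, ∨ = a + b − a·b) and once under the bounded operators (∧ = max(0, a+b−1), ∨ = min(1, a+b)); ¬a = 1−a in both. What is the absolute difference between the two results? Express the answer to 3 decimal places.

0.047

Under algebraic product:
  r | t = a + b − a·b on (0.5500, 0.0800) = 0.5860
  t & (r | t) = a·b on (0.0800, 0.5860) = 0.0469
  → value = 0.0469
Under bounded:
  r | t = min(1, a+b) on (0.55, 0.08) = 0.63
  t & (r | t) = max(0, a+b−1) on (0.08, 0.63) = 0.00
  → value = 0.0000
|0.0469 − 0.0000| = 0.047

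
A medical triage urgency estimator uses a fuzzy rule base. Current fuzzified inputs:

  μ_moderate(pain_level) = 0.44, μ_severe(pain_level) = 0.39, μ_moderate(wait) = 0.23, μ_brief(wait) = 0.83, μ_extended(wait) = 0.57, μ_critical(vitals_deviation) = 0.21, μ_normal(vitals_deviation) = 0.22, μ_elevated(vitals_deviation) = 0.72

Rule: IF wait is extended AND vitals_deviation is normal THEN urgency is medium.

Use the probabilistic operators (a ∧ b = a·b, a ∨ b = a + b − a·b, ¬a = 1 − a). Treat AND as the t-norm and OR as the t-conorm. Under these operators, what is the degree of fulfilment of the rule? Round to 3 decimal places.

0.125

firing strength: extended=0.57, normal=0.22; AND[a·b] → w = 0.1254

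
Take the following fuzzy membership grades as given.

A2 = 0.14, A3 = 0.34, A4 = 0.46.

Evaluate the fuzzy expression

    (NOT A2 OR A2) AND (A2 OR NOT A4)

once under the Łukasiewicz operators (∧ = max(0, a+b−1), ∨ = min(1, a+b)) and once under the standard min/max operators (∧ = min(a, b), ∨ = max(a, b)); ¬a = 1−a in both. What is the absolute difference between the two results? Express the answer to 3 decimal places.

Under Łukasiewicz:
  NOT A2 = 1 − 0.14 = 0.86
  NOT A2 OR A2 = min(1, a+b) on (0.86, 0.14) = 1.00
  NOT A4 = 1 − 0.46 = 0.54
  A2 OR NOT A4 = min(1, a+b) on (0.14, 0.54) = 0.68
  (NOT A2 OR A2) AND (A2 OR NOT A4) = max(0, a+b−1) on (1.00, 0.68) = 0.68
  → value = 0.6800
Under standard min/max:
  NOT A2 = 1 − 0.14 = 0.86
  NOT A2 OR A2 = max(a, b) on (0.86, 0.14) = 0.86
  NOT A4 = 1 − 0.46 = 0.54
  A2 OR NOT A4 = max(a, b) on (0.14, 0.54) = 0.54
  (NOT A2 OR A2) AND (A2 OR NOT A4) = min(a, b) on (0.86, 0.54) = 0.54
  → value = 0.5400
|0.6800 − 0.5400| = 0.140

0.140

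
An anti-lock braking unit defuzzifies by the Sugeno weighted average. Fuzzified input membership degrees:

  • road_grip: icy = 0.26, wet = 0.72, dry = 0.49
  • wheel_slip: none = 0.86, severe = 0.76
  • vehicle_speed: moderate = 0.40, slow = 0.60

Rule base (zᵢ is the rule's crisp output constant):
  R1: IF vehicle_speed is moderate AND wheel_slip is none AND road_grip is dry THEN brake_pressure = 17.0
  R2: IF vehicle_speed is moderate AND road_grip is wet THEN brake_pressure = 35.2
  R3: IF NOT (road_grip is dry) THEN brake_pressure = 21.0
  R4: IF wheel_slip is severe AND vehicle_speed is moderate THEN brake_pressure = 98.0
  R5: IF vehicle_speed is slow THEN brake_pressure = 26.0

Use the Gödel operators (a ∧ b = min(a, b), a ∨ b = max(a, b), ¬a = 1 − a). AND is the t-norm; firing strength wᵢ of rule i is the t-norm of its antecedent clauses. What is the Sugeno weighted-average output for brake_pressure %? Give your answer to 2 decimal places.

R1 (z=17.0): moderate=0.40, none=0.86, dry=0.49; AND[min(a, b)] → w = 0.40
R2 (z=35.2): moderate=0.40, wet=0.72; AND[min(a, b)] → w = 0.40
R3 (z=21.0): ¬dry=1−0.49=0.51 → w = 0.51
R4 (z=98.0): severe=0.76, moderate=0.40; AND[min(a, b)] → w = 0.40
R5 (z=26.0): slow=0.60 → w = 0.60
Weighted average = (0.40·17.0 + 0.40·35.2 + 0.51·21.0 + 0.40·98.0 + 0.60·26.0) / (0.40 + 0.40 + 0.51 + 0.40 + 0.60)
  = 86.3900 / 2.3100 = 37.40

37.40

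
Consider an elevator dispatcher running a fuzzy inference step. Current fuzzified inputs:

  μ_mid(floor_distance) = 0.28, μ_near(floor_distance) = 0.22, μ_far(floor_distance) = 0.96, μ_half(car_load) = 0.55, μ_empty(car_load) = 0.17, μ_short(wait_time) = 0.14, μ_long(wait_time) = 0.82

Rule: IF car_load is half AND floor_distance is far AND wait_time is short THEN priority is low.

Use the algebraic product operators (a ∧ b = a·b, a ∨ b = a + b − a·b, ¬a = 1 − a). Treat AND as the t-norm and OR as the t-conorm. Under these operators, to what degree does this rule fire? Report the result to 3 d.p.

firing strength: half=0.55, far=0.96, short=0.14; AND[a·b] → w = 0.0739

0.074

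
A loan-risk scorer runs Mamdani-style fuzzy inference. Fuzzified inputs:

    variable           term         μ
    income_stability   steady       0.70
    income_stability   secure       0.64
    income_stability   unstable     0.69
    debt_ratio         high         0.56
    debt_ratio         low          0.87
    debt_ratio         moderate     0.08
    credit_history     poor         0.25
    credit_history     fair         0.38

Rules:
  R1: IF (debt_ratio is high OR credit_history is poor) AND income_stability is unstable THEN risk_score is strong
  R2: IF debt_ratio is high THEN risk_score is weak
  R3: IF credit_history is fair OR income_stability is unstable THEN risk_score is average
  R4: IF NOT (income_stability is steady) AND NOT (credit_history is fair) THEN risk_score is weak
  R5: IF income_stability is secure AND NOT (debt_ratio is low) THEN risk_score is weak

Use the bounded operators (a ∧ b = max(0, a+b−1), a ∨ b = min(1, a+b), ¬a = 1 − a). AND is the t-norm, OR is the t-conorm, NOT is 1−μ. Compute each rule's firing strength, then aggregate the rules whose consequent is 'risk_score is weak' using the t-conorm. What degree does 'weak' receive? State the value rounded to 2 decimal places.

0.56

R1: (high=0.56 OR poor=0.25) = 0.81; AND[max(0, a+b−1)] with unstable=0.69 → w = 0.50
R2: high=0.56 → w = 0.56
R3: fair=0.38, unstable=0.69; OR[min(1, a+b)] → w = 1.00
R4: ¬steady=1−0.70=0.30, ¬fair=1−0.38=0.62; AND[max(0, a+b−1)] → w = 0.00
R5: secure=0.64, ¬low=1−0.87=0.13; AND[max(0, a+b−1)] → w = 0.00
Rules with consequent 'weak': {R2, R4, R5} → strengths 0.56, 0.00, 0.00
Aggregate via t-conorm [min(1, a+b)]: 0.56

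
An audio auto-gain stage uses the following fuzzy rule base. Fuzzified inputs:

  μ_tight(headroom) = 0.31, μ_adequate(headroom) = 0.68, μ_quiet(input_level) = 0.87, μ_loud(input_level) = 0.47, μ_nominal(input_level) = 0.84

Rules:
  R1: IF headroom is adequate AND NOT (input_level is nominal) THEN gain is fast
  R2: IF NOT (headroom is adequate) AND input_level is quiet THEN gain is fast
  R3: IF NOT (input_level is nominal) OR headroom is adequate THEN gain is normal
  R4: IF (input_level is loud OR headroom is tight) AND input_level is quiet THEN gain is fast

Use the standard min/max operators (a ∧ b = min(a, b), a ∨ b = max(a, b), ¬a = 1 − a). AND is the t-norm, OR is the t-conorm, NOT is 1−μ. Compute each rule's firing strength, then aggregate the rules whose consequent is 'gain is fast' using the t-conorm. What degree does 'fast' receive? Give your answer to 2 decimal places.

R1: adequate=0.68, ¬nominal=1−0.84=0.16; AND[min(a, b)] → w = 0.16
R2: ¬adequate=1−0.68=0.32, quiet=0.87; AND[min(a, b)] → w = 0.32
R3: ¬nominal=1−0.84=0.16, adequate=0.68; OR[max(a, b)] → w = 0.68
R4: (loud=0.47 OR tight=0.31) = 0.47; AND[min(a, b)] with quiet=0.87 → w = 0.47
Rules with consequent 'fast': {R1, R2, R4} → strengths 0.16, 0.32, 0.47
Aggregate via t-conorm [max(a, b)]: 0.47

0.47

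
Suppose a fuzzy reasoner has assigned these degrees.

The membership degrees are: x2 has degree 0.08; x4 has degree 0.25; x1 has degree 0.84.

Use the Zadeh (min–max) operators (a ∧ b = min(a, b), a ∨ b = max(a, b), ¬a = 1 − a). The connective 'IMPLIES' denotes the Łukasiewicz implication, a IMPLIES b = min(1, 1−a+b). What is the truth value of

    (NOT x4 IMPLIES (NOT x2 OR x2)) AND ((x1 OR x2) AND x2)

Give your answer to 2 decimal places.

NOT x4 = 1 − 0.25 = 0.75
NOT x2 = 1 − 0.08 = 0.92
NOT x2 OR x2 = max(a, b) on (0.92, 0.08) = 0.92
NOT x4 IMPLIES (NOT x2 OR x2)  [Łukasiewicz: min(1, 1−a+b)] with a=0.75, b=0.92 → 1.00
x1 OR x2 = max(a, b) on (0.84, 0.08) = 0.84
(x1 OR x2) AND x2 = min(a, b) on (0.84, 0.08) = 0.08
(NOT x4 IMPLIES (NOT x2 OR x2)) AND ((x1 OR x2) AND x2) = min(a, b) on (1.00, 0.08) = 0.08

0.08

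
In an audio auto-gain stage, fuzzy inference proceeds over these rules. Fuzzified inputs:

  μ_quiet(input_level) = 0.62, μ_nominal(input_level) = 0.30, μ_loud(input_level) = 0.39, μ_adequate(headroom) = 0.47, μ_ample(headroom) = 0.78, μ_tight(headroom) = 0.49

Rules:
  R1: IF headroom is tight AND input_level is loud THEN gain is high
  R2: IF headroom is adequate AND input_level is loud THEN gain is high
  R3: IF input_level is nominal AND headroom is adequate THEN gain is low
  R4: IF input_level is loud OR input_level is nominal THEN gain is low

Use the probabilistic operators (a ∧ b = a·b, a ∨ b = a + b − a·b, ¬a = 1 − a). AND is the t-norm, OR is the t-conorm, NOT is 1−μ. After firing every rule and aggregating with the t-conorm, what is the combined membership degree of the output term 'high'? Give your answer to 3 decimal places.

0.339

R1: tight=0.49, loud=0.39; AND[a·b] → w = 0.1911
R2: adequate=0.47, loud=0.39; AND[a·b] → w = 0.1833
R3: nominal=0.30, adequate=0.47; AND[a·b] → w = 0.1410
R4: loud=0.39, nominal=0.30; OR[a + b − a·b] → w = 0.5730
Rules with consequent 'high': {R1, R2} → strengths 0.1911, 0.1833
Aggregate via t-conorm [a + b − a·b]: 0.3394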